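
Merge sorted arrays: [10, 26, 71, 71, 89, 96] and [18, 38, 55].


Take 10 from A
Take 18 from B
Take 26 from A
Take 38 from B
Take 55 from B

Merged: [10, 18, 26, 38, 55, 71, 71, 89, 96]


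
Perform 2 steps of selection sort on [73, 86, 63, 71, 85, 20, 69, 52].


Initial: [73, 86, 63, 71, 85, 20, 69, 52]
Step 1: min=20 at 5
  Swap: [20, 86, 63, 71, 85, 73, 69, 52]
Step 2: min=52 at 7
  Swap: [20, 52, 63, 71, 85, 73, 69, 86]

After 2 steps: [20, 52, 63, 71, 85, 73, 69, 86]


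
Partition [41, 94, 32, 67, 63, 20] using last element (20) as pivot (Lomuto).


Pivot: 20
Place pivot at 0: [20, 94, 32, 67, 63, 41]

Partitioned: [20, 94, 32, 67, 63, 41]


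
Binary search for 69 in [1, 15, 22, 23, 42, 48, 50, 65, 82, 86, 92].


Step 1: lo=0, hi=10, mid=5, val=48
Step 2: lo=6, hi=10, mid=8, val=82
Step 3: lo=6, hi=7, mid=6, val=50
Step 4: lo=7, hi=7, mid=7, val=65

Not found


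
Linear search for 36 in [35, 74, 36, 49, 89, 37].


i=0: 35!=36
i=1: 74!=36
i=2: 36==36 found!

Found at 2, 3 comps


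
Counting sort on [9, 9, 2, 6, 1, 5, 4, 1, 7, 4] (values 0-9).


Input: [9, 9, 2, 6, 1, 5, 4, 1, 7, 4]
Counts: [0, 2, 1, 0, 2, 1, 1, 1, 0, 2]

Sorted: [1, 1, 2, 4, 4, 5, 6, 7, 9, 9]


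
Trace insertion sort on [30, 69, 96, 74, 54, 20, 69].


Initial: [30, 69, 96, 74, 54, 20, 69]
Insert 69: [30, 69, 96, 74, 54, 20, 69]
Insert 96: [30, 69, 96, 74, 54, 20, 69]
Insert 74: [30, 69, 74, 96, 54, 20, 69]
Insert 54: [30, 54, 69, 74, 96, 20, 69]
Insert 20: [20, 30, 54, 69, 74, 96, 69]
Insert 69: [20, 30, 54, 69, 69, 74, 96]

Sorted: [20, 30, 54, 69, 69, 74, 96]


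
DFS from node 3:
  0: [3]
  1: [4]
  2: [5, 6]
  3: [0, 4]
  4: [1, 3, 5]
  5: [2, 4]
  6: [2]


Visit 3, push [4, 0]
Visit 0, push []
Visit 4, push [5, 1]
Visit 1, push []
Visit 5, push [2]
Visit 2, push [6]
Visit 6, push []

DFS order: [3, 0, 4, 1, 5, 2, 6]


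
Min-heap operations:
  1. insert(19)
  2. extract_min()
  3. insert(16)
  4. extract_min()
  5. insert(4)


insert(19) -> [19]
extract_min()->19, []
insert(16) -> [16]
extract_min()->16, []
insert(4) -> [4]

Final heap: [4]


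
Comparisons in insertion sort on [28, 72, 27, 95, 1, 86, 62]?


Algorithm: insertion sort
Input: [28, 72, 27, 95, 1, 86, 62]
Sorted: [1, 27, 28, 62, 72, 86, 95]

14


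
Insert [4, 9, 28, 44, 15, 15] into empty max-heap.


Insert 4: [4]
Insert 9: [9, 4]
Insert 28: [28, 4, 9]
Insert 44: [44, 28, 9, 4]
Insert 15: [44, 28, 9, 4, 15]
Insert 15: [44, 28, 15, 4, 15, 9]

Final heap: [44, 28, 15, 4, 15, 9]


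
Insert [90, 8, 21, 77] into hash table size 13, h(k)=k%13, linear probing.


Insert 90: h=12 -> slot 12
Insert 8: h=8 -> slot 8
Insert 21: h=8, 1 probes -> slot 9
Insert 77: h=12, 1 probes -> slot 0

Table: [77, None, None, None, None, None, None, None, 8, 21, None, None, 90]


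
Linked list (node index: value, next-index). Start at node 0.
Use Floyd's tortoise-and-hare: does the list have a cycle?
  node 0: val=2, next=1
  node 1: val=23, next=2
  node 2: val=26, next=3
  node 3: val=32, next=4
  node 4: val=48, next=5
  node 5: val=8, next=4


Floyd's tortoise (slow, +1) and hare (fast, +2):
  init: slow=0, fast=0
  step 1: slow=1, fast=2
  step 2: slow=2, fast=4
  step 3: slow=3, fast=4
  step 4: slow=4, fast=4
  slow == fast at node 4: cycle detected

Cycle: yes


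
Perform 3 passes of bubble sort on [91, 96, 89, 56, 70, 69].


Initial: [91, 96, 89, 56, 70, 69]
Pass 1: [91, 89, 56, 70, 69, 96] (4 swaps)
Pass 2: [89, 56, 70, 69, 91, 96] (4 swaps)
Pass 3: [56, 70, 69, 89, 91, 96] (3 swaps)

After 3 passes: [56, 70, 69, 89, 91, 96]


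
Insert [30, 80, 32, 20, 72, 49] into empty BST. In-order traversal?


Insert 30: root
Insert 80: R from 30
Insert 32: R from 30 -> L from 80
Insert 20: L from 30
Insert 72: R from 30 -> L from 80 -> R from 32
Insert 49: R from 30 -> L from 80 -> R from 32 -> L from 72

In-order: [20, 30, 32, 49, 72, 80]


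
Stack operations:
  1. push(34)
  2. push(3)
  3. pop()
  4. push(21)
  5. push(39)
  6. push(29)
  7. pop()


push(34) -> [34]
push(3) -> [34, 3]
pop()->3, [34]
push(21) -> [34, 21]
push(39) -> [34, 21, 39]
push(29) -> [34, 21, 39, 29]
pop()->29, [34, 21, 39]

Final stack: [34, 21, 39]


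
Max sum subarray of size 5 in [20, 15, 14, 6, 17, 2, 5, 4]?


[0:5]: 72
[1:6]: 54
[2:7]: 44
[3:8]: 34

Max: 72 at [0:5]


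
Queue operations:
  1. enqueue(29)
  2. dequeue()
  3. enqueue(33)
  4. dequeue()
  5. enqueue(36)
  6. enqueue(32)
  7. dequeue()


enqueue(29) -> [29]
dequeue()->29, []
enqueue(33) -> [33]
dequeue()->33, []
enqueue(36) -> [36]
enqueue(32) -> [36, 32]
dequeue()->36, [32]

Final queue: [32]


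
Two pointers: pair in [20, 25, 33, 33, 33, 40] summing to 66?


lo=0(20)+hi=5(40)=60
lo=1(25)+hi=5(40)=65
lo=2(33)+hi=5(40)=73
lo=2(33)+hi=4(33)=66

Yes: 33+33=66


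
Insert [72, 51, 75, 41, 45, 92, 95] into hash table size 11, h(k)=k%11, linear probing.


Insert 72: h=6 -> slot 6
Insert 51: h=7 -> slot 7
Insert 75: h=9 -> slot 9
Insert 41: h=8 -> slot 8
Insert 45: h=1 -> slot 1
Insert 92: h=4 -> slot 4
Insert 95: h=7, 3 probes -> slot 10

Table: [None, 45, None, None, 92, None, 72, 51, 41, 75, 95]


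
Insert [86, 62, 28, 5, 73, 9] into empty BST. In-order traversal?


Insert 86: root
Insert 62: L from 86
Insert 28: L from 86 -> L from 62
Insert 5: L from 86 -> L from 62 -> L from 28
Insert 73: L from 86 -> R from 62
Insert 9: L from 86 -> L from 62 -> L from 28 -> R from 5

In-order: [5, 9, 28, 62, 73, 86]


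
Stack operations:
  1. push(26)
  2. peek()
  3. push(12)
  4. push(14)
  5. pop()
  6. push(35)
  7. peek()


push(26) -> [26]
peek()->26
push(12) -> [26, 12]
push(14) -> [26, 12, 14]
pop()->14, [26, 12]
push(35) -> [26, 12, 35]
peek()->35

Final stack: [26, 12, 35]


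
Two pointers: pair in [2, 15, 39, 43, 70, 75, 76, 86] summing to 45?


lo=0(2)+hi=7(86)=88
lo=0(2)+hi=6(76)=78
lo=0(2)+hi=5(75)=77
lo=0(2)+hi=4(70)=72
lo=0(2)+hi=3(43)=45

Yes: 2+43=45


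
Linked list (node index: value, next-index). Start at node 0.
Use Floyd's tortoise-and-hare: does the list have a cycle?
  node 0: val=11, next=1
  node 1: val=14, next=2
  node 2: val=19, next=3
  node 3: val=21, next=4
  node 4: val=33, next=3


Floyd's tortoise (slow, +1) and hare (fast, +2):
  init: slow=0, fast=0
  step 1: slow=1, fast=2
  step 2: slow=2, fast=4
  step 3: slow=3, fast=4
  step 4: slow=4, fast=4
  slow == fast at node 4: cycle detected

Cycle: yes


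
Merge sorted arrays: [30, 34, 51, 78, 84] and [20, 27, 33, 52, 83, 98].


Take 20 from B
Take 27 from B
Take 30 from A
Take 33 from B
Take 34 from A
Take 51 from A
Take 52 from B
Take 78 from A
Take 83 from B
Take 84 from A

Merged: [20, 27, 30, 33, 34, 51, 52, 78, 83, 84, 98]


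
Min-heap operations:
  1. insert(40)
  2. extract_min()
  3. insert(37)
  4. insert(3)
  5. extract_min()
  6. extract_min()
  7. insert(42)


insert(40) -> [40]
extract_min()->40, []
insert(37) -> [37]
insert(3) -> [3, 37]
extract_min()->3, [37]
extract_min()->37, []
insert(42) -> [42]

Final heap: [42]


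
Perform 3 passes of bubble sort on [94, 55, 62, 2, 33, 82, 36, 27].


Initial: [94, 55, 62, 2, 33, 82, 36, 27]
Pass 1: [55, 62, 2, 33, 82, 36, 27, 94] (7 swaps)
Pass 2: [55, 2, 33, 62, 36, 27, 82, 94] (4 swaps)
Pass 3: [2, 33, 55, 36, 27, 62, 82, 94] (4 swaps)

After 3 passes: [2, 33, 55, 36, 27, 62, 82, 94]


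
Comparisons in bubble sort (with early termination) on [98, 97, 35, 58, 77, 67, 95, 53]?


Algorithm: bubble sort (with early termination)
Input: [98, 97, 35, 58, 77, 67, 95, 53]
Sorted: [35, 53, 58, 67, 77, 95, 97, 98]

28


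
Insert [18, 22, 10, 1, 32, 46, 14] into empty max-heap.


Insert 18: [18]
Insert 22: [22, 18]
Insert 10: [22, 18, 10]
Insert 1: [22, 18, 10, 1]
Insert 32: [32, 22, 10, 1, 18]
Insert 46: [46, 22, 32, 1, 18, 10]
Insert 14: [46, 22, 32, 1, 18, 10, 14]

Final heap: [46, 22, 32, 1, 18, 10, 14]


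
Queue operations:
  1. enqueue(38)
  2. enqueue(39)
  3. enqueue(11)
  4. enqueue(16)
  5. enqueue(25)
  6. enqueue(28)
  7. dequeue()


enqueue(38) -> [38]
enqueue(39) -> [38, 39]
enqueue(11) -> [38, 39, 11]
enqueue(16) -> [38, 39, 11, 16]
enqueue(25) -> [38, 39, 11, 16, 25]
enqueue(28) -> [38, 39, 11, 16, 25, 28]
dequeue()->38, [39, 11, 16, 25, 28]

Final queue: [39, 11, 16, 25, 28]


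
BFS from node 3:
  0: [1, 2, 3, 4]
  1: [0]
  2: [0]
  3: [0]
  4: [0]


Visit 3, enqueue [0]
Visit 0, enqueue [1, 2, 4]
Visit 1, enqueue []
Visit 2, enqueue []
Visit 4, enqueue []

BFS order: [3, 0, 1, 2, 4]


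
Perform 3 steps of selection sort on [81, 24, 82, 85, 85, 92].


Initial: [81, 24, 82, 85, 85, 92]
Step 1: min=24 at 1
  Swap: [24, 81, 82, 85, 85, 92]
Step 2: min=81 at 1
  Swap: [24, 81, 82, 85, 85, 92]
Step 3: min=82 at 2
  Swap: [24, 81, 82, 85, 85, 92]

After 3 steps: [24, 81, 82, 85, 85, 92]


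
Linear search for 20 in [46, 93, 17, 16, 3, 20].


i=0: 46!=20
i=1: 93!=20
i=2: 17!=20
i=3: 16!=20
i=4: 3!=20
i=5: 20==20 found!

Found at 5, 6 comps


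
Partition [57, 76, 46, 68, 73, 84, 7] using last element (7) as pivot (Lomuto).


Pivot: 7
Place pivot at 0: [7, 76, 46, 68, 73, 84, 57]

Partitioned: [7, 76, 46, 68, 73, 84, 57]


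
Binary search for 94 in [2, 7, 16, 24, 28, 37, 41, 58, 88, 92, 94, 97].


Step 1: lo=0, hi=11, mid=5, val=37
Step 2: lo=6, hi=11, mid=8, val=88
Step 3: lo=9, hi=11, mid=10, val=94

Found at index 10


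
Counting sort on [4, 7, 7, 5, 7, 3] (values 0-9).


Input: [4, 7, 7, 5, 7, 3]
Counts: [0, 0, 0, 1, 1, 1, 0, 3, 0, 0]

Sorted: [3, 4, 5, 7, 7, 7]


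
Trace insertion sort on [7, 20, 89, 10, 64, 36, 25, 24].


Initial: [7, 20, 89, 10, 64, 36, 25, 24]
Insert 20: [7, 20, 89, 10, 64, 36, 25, 24]
Insert 89: [7, 20, 89, 10, 64, 36, 25, 24]
Insert 10: [7, 10, 20, 89, 64, 36, 25, 24]
Insert 64: [7, 10, 20, 64, 89, 36, 25, 24]
Insert 36: [7, 10, 20, 36, 64, 89, 25, 24]
Insert 25: [7, 10, 20, 25, 36, 64, 89, 24]
Insert 24: [7, 10, 20, 24, 25, 36, 64, 89]

Sorted: [7, 10, 20, 24, 25, 36, 64, 89]


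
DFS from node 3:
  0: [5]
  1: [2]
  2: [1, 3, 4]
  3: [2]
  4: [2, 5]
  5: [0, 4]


Visit 3, push [2]
Visit 2, push [4, 1]
Visit 1, push []
Visit 4, push [5]
Visit 5, push [0]
Visit 0, push []

DFS order: [3, 2, 1, 4, 5, 0]


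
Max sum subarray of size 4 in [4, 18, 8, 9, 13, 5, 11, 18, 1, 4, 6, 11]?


[0:4]: 39
[1:5]: 48
[2:6]: 35
[3:7]: 38
[4:8]: 47
[5:9]: 35
[6:10]: 34
[7:11]: 29
[8:12]: 22

Max: 48 at [1:5]


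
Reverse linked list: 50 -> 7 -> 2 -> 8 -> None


Step 1: curr=50, set curr.next=prev(None) | reversed so far: 50
Step 2: curr=7, set curr.next=prev(50) | reversed so far: 7 -> 50
Step 3: curr=2, set curr.next=prev(7) | reversed so far: 2 -> 7 -> 50
Step 4: curr=8, set curr.next=prev(2) | reversed so far: 8 -> 2 -> 7 -> 50

8 -> 2 -> 7 -> 50 -> None


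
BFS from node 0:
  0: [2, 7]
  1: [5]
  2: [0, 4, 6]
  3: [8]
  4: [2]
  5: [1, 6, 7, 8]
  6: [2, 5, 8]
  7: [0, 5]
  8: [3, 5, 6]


Visit 0, enqueue [2, 7]
Visit 2, enqueue [4, 6]
Visit 7, enqueue [5]
Visit 4, enqueue []
Visit 6, enqueue [8]
Visit 5, enqueue [1]
Visit 8, enqueue [3]
Visit 1, enqueue []
Visit 3, enqueue []

BFS order: [0, 2, 7, 4, 6, 5, 8, 1, 3]


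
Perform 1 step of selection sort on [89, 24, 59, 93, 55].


Initial: [89, 24, 59, 93, 55]
Step 1: min=24 at 1
  Swap: [24, 89, 59, 93, 55]

After 1 step: [24, 89, 59, 93, 55]


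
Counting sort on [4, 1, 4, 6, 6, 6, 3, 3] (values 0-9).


Input: [4, 1, 4, 6, 6, 6, 3, 3]
Counts: [0, 1, 0, 2, 2, 0, 3, 0, 0, 0]

Sorted: [1, 3, 3, 4, 4, 6, 6, 6]


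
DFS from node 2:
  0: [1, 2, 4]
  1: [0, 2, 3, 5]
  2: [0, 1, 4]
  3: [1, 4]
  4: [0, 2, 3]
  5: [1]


Visit 2, push [4, 1, 0]
Visit 0, push [4, 1]
Visit 1, push [5, 3]
Visit 3, push [4]
Visit 4, push []
Visit 5, push []

DFS order: [2, 0, 1, 3, 4, 5]


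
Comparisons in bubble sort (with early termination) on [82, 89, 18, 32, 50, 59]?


Algorithm: bubble sort (with early termination)
Input: [82, 89, 18, 32, 50, 59]
Sorted: [18, 32, 50, 59, 82, 89]

12


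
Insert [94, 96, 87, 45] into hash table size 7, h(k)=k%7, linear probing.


Insert 94: h=3 -> slot 3
Insert 96: h=5 -> slot 5
Insert 87: h=3, 1 probes -> slot 4
Insert 45: h=3, 3 probes -> slot 6

Table: [None, None, None, 94, 87, 96, 45]


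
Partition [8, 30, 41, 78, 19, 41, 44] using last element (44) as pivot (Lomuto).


Pivot: 44
  8 <= 44: advance i (no swap)
  30 <= 44: advance i (no swap)
  41 <= 44: advance i (no swap)
  19 <= 44: swap -> [8, 30, 41, 19, 78, 41, 44]
  41 <= 44: swap -> [8, 30, 41, 19, 41, 78, 44]
Place pivot at 5: [8, 30, 41, 19, 41, 44, 78]

Partitioned: [8, 30, 41, 19, 41, 44, 78]


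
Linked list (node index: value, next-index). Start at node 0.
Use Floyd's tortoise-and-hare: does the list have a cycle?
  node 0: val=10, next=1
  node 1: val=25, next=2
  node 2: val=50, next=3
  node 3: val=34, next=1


Floyd's tortoise (slow, +1) and hare (fast, +2):
  init: slow=0, fast=0
  step 1: slow=1, fast=2
  step 2: slow=2, fast=1
  step 3: slow=3, fast=3
  slow == fast at node 3: cycle detected

Cycle: yes


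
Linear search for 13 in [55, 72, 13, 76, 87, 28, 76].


i=0: 55!=13
i=1: 72!=13
i=2: 13==13 found!

Found at 2, 3 comps


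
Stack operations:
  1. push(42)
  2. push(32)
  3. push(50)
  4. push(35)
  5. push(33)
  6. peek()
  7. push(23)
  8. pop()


push(42) -> [42]
push(32) -> [42, 32]
push(50) -> [42, 32, 50]
push(35) -> [42, 32, 50, 35]
push(33) -> [42, 32, 50, 35, 33]
peek()->33
push(23) -> [42, 32, 50, 35, 33, 23]
pop()->23, [42, 32, 50, 35, 33]

Final stack: [42, 32, 50, 35, 33]


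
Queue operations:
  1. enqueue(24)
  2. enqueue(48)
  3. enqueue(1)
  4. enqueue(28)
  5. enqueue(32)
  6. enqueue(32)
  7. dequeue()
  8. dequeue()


enqueue(24) -> [24]
enqueue(48) -> [24, 48]
enqueue(1) -> [24, 48, 1]
enqueue(28) -> [24, 48, 1, 28]
enqueue(32) -> [24, 48, 1, 28, 32]
enqueue(32) -> [24, 48, 1, 28, 32, 32]
dequeue()->24, [48, 1, 28, 32, 32]
dequeue()->48, [1, 28, 32, 32]

Final queue: [1, 28, 32, 32]


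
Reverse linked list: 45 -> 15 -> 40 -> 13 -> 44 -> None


Step 1: curr=45, set curr.next=prev(None) | reversed so far: 45
Step 2: curr=15, set curr.next=prev(45) | reversed so far: 15 -> 45
Step 3: curr=40, set curr.next=prev(15) | reversed so far: 40 -> 15 -> 45
Step 4: curr=13, set curr.next=prev(40) | reversed so far: 13 -> 40 -> 15 -> 45
Step 5: curr=44, set curr.next=prev(13) | reversed so far: 44 -> 13 -> 40 -> 15 -> 45

44 -> 13 -> 40 -> 15 -> 45 -> None


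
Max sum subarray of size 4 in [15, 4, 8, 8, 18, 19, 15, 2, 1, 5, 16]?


[0:4]: 35
[1:5]: 38
[2:6]: 53
[3:7]: 60
[4:8]: 54
[5:9]: 37
[6:10]: 23
[7:11]: 24

Max: 60 at [3:7]


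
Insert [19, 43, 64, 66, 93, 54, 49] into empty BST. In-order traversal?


Insert 19: root
Insert 43: R from 19
Insert 64: R from 19 -> R from 43
Insert 66: R from 19 -> R from 43 -> R from 64
Insert 93: R from 19 -> R from 43 -> R from 64 -> R from 66
Insert 54: R from 19 -> R from 43 -> L from 64
Insert 49: R from 19 -> R from 43 -> L from 64 -> L from 54

In-order: [19, 43, 49, 54, 64, 66, 93]


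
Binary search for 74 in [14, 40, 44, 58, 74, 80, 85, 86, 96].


Step 1: lo=0, hi=8, mid=4, val=74

Found at index 4


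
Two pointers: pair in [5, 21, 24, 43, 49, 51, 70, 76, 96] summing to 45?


lo=0(5)+hi=8(96)=101
lo=0(5)+hi=7(76)=81
lo=0(5)+hi=6(70)=75
lo=0(5)+hi=5(51)=56
lo=0(5)+hi=4(49)=54
lo=0(5)+hi=3(43)=48
lo=0(5)+hi=2(24)=29
lo=1(21)+hi=2(24)=45

Yes: 21+24=45


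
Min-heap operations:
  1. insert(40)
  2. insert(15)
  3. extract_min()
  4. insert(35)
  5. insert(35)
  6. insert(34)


insert(40) -> [40]
insert(15) -> [15, 40]
extract_min()->15, [40]
insert(35) -> [35, 40]
insert(35) -> [35, 40, 35]
insert(34) -> [34, 35, 35, 40]

Final heap: [34, 35, 35, 40]


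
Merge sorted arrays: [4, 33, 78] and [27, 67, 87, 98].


Take 4 from A
Take 27 from B
Take 33 from A
Take 67 from B
Take 78 from A

Merged: [4, 27, 33, 67, 78, 87, 98]


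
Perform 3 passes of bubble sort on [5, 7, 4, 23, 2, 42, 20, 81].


Initial: [5, 7, 4, 23, 2, 42, 20, 81]
Pass 1: [5, 4, 7, 2, 23, 20, 42, 81] (3 swaps)
Pass 2: [4, 5, 2, 7, 20, 23, 42, 81] (3 swaps)
Pass 3: [4, 2, 5, 7, 20, 23, 42, 81] (1 swaps)

After 3 passes: [4, 2, 5, 7, 20, 23, 42, 81]


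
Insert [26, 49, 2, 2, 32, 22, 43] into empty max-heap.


Insert 26: [26]
Insert 49: [49, 26]
Insert 2: [49, 26, 2]
Insert 2: [49, 26, 2, 2]
Insert 32: [49, 32, 2, 2, 26]
Insert 22: [49, 32, 22, 2, 26, 2]
Insert 43: [49, 32, 43, 2, 26, 2, 22]

Final heap: [49, 32, 43, 2, 26, 2, 22]


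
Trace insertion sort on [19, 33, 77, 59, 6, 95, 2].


Initial: [19, 33, 77, 59, 6, 95, 2]
Insert 33: [19, 33, 77, 59, 6, 95, 2]
Insert 77: [19, 33, 77, 59, 6, 95, 2]
Insert 59: [19, 33, 59, 77, 6, 95, 2]
Insert 6: [6, 19, 33, 59, 77, 95, 2]
Insert 95: [6, 19, 33, 59, 77, 95, 2]
Insert 2: [2, 6, 19, 33, 59, 77, 95]

Sorted: [2, 6, 19, 33, 59, 77, 95]


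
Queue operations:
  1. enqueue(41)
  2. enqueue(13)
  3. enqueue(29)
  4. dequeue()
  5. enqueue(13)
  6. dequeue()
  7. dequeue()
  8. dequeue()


enqueue(41) -> [41]
enqueue(13) -> [41, 13]
enqueue(29) -> [41, 13, 29]
dequeue()->41, [13, 29]
enqueue(13) -> [13, 29, 13]
dequeue()->13, [29, 13]
dequeue()->29, [13]
dequeue()->13, []

Final queue: []


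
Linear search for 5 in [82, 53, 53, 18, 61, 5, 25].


i=0: 82!=5
i=1: 53!=5
i=2: 53!=5
i=3: 18!=5
i=4: 61!=5
i=5: 5==5 found!

Found at 5, 6 comps


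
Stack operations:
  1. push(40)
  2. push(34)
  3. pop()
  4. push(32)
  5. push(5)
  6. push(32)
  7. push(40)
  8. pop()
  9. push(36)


push(40) -> [40]
push(34) -> [40, 34]
pop()->34, [40]
push(32) -> [40, 32]
push(5) -> [40, 32, 5]
push(32) -> [40, 32, 5, 32]
push(40) -> [40, 32, 5, 32, 40]
pop()->40, [40, 32, 5, 32]
push(36) -> [40, 32, 5, 32, 36]

Final stack: [40, 32, 5, 32, 36]


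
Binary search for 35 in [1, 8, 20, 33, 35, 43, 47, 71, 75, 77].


Step 1: lo=0, hi=9, mid=4, val=35

Found at index 4


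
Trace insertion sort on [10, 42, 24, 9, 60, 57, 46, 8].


Initial: [10, 42, 24, 9, 60, 57, 46, 8]
Insert 42: [10, 42, 24, 9, 60, 57, 46, 8]
Insert 24: [10, 24, 42, 9, 60, 57, 46, 8]
Insert 9: [9, 10, 24, 42, 60, 57, 46, 8]
Insert 60: [9, 10, 24, 42, 60, 57, 46, 8]
Insert 57: [9, 10, 24, 42, 57, 60, 46, 8]
Insert 46: [9, 10, 24, 42, 46, 57, 60, 8]
Insert 8: [8, 9, 10, 24, 42, 46, 57, 60]

Sorted: [8, 9, 10, 24, 42, 46, 57, 60]


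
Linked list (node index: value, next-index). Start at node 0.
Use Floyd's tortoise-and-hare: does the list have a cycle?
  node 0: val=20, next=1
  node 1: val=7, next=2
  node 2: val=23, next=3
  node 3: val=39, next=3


Floyd's tortoise (slow, +1) and hare (fast, +2):
  init: slow=0, fast=0
  step 1: slow=1, fast=2
  step 2: slow=2, fast=3
  step 3: slow=3, fast=3
  slow == fast at node 3: cycle detected

Cycle: yes


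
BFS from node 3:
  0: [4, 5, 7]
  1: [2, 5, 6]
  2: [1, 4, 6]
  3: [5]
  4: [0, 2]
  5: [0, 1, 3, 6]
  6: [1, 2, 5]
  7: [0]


Visit 3, enqueue [5]
Visit 5, enqueue [0, 1, 6]
Visit 0, enqueue [4, 7]
Visit 1, enqueue [2]
Visit 6, enqueue []
Visit 4, enqueue []
Visit 7, enqueue []
Visit 2, enqueue []

BFS order: [3, 5, 0, 1, 6, 4, 7, 2]


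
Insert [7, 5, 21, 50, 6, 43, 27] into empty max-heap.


Insert 7: [7]
Insert 5: [7, 5]
Insert 21: [21, 5, 7]
Insert 50: [50, 21, 7, 5]
Insert 6: [50, 21, 7, 5, 6]
Insert 43: [50, 21, 43, 5, 6, 7]
Insert 27: [50, 21, 43, 5, 6, 7, 27]

Final heap: [50, 21, 43, 5, 6, 7, 27]


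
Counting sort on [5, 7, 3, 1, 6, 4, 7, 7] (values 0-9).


Input: [5, 7, 3, 1, 6, 4, 7, 7]
Counts: [0, 1, 0, 1, 1, 1, 1, 3, 0, 0]

Sorted: [1, 3, 4, 5, 6, 7, 7, 7]


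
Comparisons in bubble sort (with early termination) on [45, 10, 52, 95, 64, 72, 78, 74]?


Algorithm: bubble sort (with early termination)
Input: [45, 10, 52, 95, 64, 72, 78, 74]
Sorted: [10, 45, 52, 64, 72, 74, 78, 95]

18


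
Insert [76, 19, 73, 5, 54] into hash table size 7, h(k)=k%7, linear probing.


Insert 76: h=6 -> slot 6
Insert 19: h=5 -> slot 5
Insert 73: h=3 -> slot 3
Insert 5: h=5, 2 probes -> slot 0
Insert 54: h=5, 3 probes -> slot 1

Table: [5, 54, None, 73, None, 19, 76]


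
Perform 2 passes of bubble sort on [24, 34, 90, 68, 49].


Initial: [24, 34, 90, 68, 49]
Pass 1: [24, 34, 68, 49, 90] (2 swaps)
Pass 2: [24, 34, 49, 68, 90] (1 swaps)

After 2 passes: [24, 34, 49, 68, 90]


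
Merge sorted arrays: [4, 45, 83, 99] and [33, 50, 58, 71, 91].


Take 4 from A
Take 33 from B
Take 45 from A
Take 50 from B
Take 58 from B
Take 71 from B
Take 83 from A
Take 91 from B

Merged: [4, 33, 45, 50, 58, 71, 83, 91, 99]


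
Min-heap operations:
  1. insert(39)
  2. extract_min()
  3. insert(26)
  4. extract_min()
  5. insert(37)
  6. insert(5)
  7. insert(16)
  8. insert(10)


insert(39) -> [39]
extract_min()->39, []
insert(26) -> [26]
extract_min()->26, []
insert(37) -> [37]
insert(5) -> [5, 37]
insert(16) -> [5, 37, 16]
insert(10) -> [5, 10, 16, 37]

Final heap: [5, 10, 16, 37]


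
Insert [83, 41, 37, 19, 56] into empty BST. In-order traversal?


Insert 83: root
Insert 41: L from 83
Insert 37: L from 83 -> L from 41
Insert 19: L from 83 -> L from 41 -> L from 37
Insert 56: L from 83 -> R from 41

In-order: [19, 37, 41, 56, 83]


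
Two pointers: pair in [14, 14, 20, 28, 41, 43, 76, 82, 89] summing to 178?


lo=0(14)+hi=8(89)=103
lo=1(14)+hi=8(89)=103
lo=2(20)+hi=8(89)=109
lo=3(28)+hi=8(89)=117
lo=4(41)+hi=8(89)=130
lo=5(43)+hi=8(89)=132
lo=6(76)+hi=8(89)=165
lo=7(82)+hi=8(89)=171

No pair found


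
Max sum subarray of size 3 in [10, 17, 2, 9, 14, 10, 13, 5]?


[0:3]: 29
[1:4]: 28
[2:5]: 25
[3:6]: 33
[4:7]: 37
[5:8]: 28

Max: 37 at [4:7]


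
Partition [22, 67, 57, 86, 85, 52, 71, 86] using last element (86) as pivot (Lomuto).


Pivot: 86
  22 <= 86: advance i (no swap)
  67 <= 86: advance i (no swap)
  57 <= 86: advance i (no swap)
  86 <= 86: advance i (no swap)
  85 <= 86: advance i (no swap)
  52 <= 86: advance i (no swap)
  71 <= 86: advance i (no swap)
Place pivot at 7: [22, 67, 57, 86, 85, 52, 71, 86]

Partitioned: [22, 67, 57, 86, 85, 52, 71, 86]


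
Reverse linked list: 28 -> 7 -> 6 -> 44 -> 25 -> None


Step 1: curr=28, set curr.next=prev(None) | reversed so far: 28
Step 2: curr=7, set curr.next=prev(28) | reversed so far: 7 -> 28
Step 3: curr=6, set curr.next=prev(7) | reversed so far: 6 -> 7 -> 28
Step 4: curr=44, set curr.next=prev(6) | reversed so far: 44 -> 6 -> 7 -> 28
Step 5: curr=25, set curr.next=prev(44) | reversed so far: 25 -> 44 -> 6 -> 7 -> 28

25 -> 44 -> 6 -> 7 -> 28 -> None


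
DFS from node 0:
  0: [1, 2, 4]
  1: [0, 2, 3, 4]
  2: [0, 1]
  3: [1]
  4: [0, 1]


Visit 0, push [4, 2, 1]
Visit 1, push [4, 3, 2]
Visit 2, push []
Visit 3, push []
Visit 4, push []

DFS order: [0, 1, 2, 3, 4]


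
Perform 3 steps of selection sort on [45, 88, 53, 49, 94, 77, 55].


Initial: [45, 88, 53, 49, 94, 77, 55]
Step 1: min=45 at 0
  Swap: [45, 88, 53, 49, 94, 77, 55]
Step 2: min=49 at 3
  Swap: [45, 49, 53, 88, 94, 77, 55]
Step 3: min=53 at 2
  Swap: [45, 49, 53, 88, 94, 77, 55]

After 3 steps: [45, 49, 53, 88, 94, 77, 55]


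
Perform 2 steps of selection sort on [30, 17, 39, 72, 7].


Initial: [30, 17, 39, 72, 7]
Step 1: min=7 at 4
  Swap: [7, 17, 39, 72, 30]
Step 2: min=17 at 1
  Swap: [7, 17, 39, 72, 30]

After 2 steps: [7, 17, 39, 72, 30]


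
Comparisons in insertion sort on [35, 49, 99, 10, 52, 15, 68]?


Algorithm: insertion sort
Input: [35, 49, 99, 10, 52, 15, 68]
Sorted: [10, 15, 35, 49, 52, 68, 99]

14


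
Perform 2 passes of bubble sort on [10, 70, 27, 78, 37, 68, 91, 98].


Initial: [10, 70, 27, 78, 37, 68, 91, 98]
Pass 1: [10, 27, 70, 37, 68, 78, 91, 98] (3 swaps)
Pass 2: [10, 27, 37, 68, 70, 78, 91, 98] (2 swaps)

After 2 passes: [10, 27, 37, 68, 70, 78, 91, 98]


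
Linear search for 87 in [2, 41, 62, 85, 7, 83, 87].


i=0: 2!=87
i=1: 41!=87
i=2: 62!=87
i=3: 85!=87
i=4: 7!=87
i=5: 83!=87
i=6: 87==87 found!

Found at 6, 7 comps


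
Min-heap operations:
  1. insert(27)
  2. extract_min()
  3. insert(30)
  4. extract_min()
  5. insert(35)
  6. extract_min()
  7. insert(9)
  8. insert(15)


insert(27) -> [27]
extract_min()->27, []
insert(30) -> [30]
extract_min()->30, []
insert(35) -> [35]
extract_min()->35, []
insert(9) -> [9]
insert(15) -> [9, 15]

Final heap: [9, 15]


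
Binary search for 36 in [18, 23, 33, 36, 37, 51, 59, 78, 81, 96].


Step 1: lo=0, hi=9, mid=4, val=37
Step 2: lo=0, hi=3, mid=1, val=23
Step 3: lo=2, hi=3, mid=2, val=33
Step 4: lo=3, hi=3, mid=3, val=36

Found at index 3


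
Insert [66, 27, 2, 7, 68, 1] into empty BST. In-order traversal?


Insert 66: root
Insert 27: L from 66
Insert 2: L from 66 -> L from 27
Insert 7: L from 66 -> L from 27 -> R from 2
Insert 68: R from 66
Insert 1: L from 66 -> L from 27 -> L from 2

In-order: [1, 2, 7, 27, 66, 68]


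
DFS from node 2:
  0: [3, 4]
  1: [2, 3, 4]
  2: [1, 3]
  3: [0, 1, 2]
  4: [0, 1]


Visit 2, push [3, 1]
Visit 1, push [4, 3]
Visit 3, push [0]
Visit 0, push [4]
Visit 4, push []

DFS order: [2, 1, 3, 0, 4]


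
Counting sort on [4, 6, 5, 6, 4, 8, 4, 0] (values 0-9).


Input: [4, 6, 5, 6, 4, 8, 4, 0]
Counts: [1, 0, 0, 0, 3, 1, 2, 0, 1, 0]

Sorted: [0, 4, 4, 4, 5, 6, 6, 8]


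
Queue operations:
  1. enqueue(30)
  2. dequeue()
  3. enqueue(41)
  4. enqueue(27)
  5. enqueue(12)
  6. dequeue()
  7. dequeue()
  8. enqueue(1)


enqueue(30) -> [30]
dequeue()->30, []
enqueue(41) -> [41]
enqueue(27) -> [41, 27]
enqueue(12) -> [41, 27, 12]
dequeue()->41, [27, 12]
dequeue()->27, [12]
enqueue(1) -> [12, 1]

Final queue: [12, 1]


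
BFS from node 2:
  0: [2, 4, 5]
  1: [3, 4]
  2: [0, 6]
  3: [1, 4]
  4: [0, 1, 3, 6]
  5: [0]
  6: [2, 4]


Visit 2, enqueue [0, 6]
Visit 0, enqueue [4, 5]
Visit 6, enqueue []
Visit 4, enqueue [1, 3]
Visit 5, enqueue []
Visit 1, enqueue []
Visit 3, enqueue []

BFS order: [2, 0, 6, 4, 5, 1, 3]


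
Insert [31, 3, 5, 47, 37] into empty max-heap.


Insert 31: [31]
Insert 3: [31, 3]
Insert 5: [31, 3, 5]
Insert 47: [47, 31, 5, 3]
Insert 37: [47, 37, 5, 3, 31]

Final heap: [47, 37, 5, 3, 31]


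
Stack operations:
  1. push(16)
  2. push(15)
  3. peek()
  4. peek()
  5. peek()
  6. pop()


push(16) -> [16]
push(15) -> [16, 15]
peek()->15
peek()->15
peek()->15
pop()->15, [16]

Final stack: [16]


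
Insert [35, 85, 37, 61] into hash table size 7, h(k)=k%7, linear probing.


Insert 35: h=0 -> slot 0
Insert 85: h=1 -> slot 1
Insert 37: h=2 -> slot 2
Insert 61: h=5 -> slot 5

Table: [35, 85, 37, None, None, 61, None]


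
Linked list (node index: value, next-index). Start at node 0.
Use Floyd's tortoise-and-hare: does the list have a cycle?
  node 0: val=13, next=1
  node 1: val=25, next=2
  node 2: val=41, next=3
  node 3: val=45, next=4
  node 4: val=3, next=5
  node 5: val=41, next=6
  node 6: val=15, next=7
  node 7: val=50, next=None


Floyd's tortoise (slow, +1) and hare (fast, +2):
  init: slow=0, fast=0
  step 1: slow=1, fast=2
  step 2: slow=2, fast=4
  step 3: slow=3, fast=6
  step 4: fast 6->7->None, no cycle

Cycle: no


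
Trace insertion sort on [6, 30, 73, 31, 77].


Initial: [6, 30, 73, 31, 77]
Insert 30: [6, 30, 73, 31, 77]
Insert 73: [6, 30, 73, 31, 77]
Insert 31: [6, 30, 31, 73, 77]
Insert 77: [6, 30, 31, 73, 77]

Sorted: [6, 30, 31, 73, 77]


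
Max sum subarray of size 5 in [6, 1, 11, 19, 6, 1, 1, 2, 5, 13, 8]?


[0:5]: 43
[1:6]: 38
[2:7]: 38
[3:8]: 29
[4:9]: 15
[5:10]: 22
[6:11]: 29

Max: 43 at [0:5]


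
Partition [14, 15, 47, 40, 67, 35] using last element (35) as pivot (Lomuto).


Pivot: 35
  14 <= 35: advance i (no swap)
  15 <= 35: advance i (no swap)
Place pivot at 2: [14, 15, 35, 40, 67, 47]

Partitioned: [14, 15, 35, 40, 67, 47]


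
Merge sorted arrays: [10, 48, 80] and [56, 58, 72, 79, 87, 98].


Take 10 from A
Take 48 from A
Take 56 from B
Take 58 from B
Take 72 from B
Take 79 from B
Take 80 from A

Merged: [10, 48, 56, 58, 72, 79, 80, 87, 98]


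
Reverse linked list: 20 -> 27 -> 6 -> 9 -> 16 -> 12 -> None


Step 1: curr=20, set curr.next=prev(None) | reversed so far: 20
Step 2: curr=27, set curr.next=prev(20) | reversed so far: 27 -> 20
Step 3: curr=6, set curr.next=prev(27) | reversed so far: 6 -> 27 -> 20
Step 4: curr=9, set curr.next=prev(6) | reversed so far: 9 -> 6 -> 27 -> 20
Step 5: curr=16, set curr.next=prev(9) | reversed so far: 16 -> 9 -> 6 -> 27 -> 20
Step 6: curr=12, set curr.next=prev(16) | reversed so far: 12 -> 16 -> 9 -> 6 -> 27 -> 20

12 -> 16 -> 9 -> 6 -> 27 -> 20 -> None


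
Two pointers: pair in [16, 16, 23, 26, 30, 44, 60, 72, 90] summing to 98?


lo=0(16)+hi=8(90)=106
lo=0(16)+hi=7(72)=88
lo=1(16)+hi=7(72)=88
lo=2(23)+hi=7(72)=95
lo=3(26)+hi=7(72)=98

Yes: 26+72=98


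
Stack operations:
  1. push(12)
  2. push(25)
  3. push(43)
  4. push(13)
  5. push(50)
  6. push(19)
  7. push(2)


push(12) -> [12]
push(25) -> [12, 25]
push(43) -> [12, 25, 43]
push(13) -> [12, 25, 43, 13]
push(50) -> [12, 25, 43, 13, 50]
push(19) -> [12, 25, 43, 13, 50, 19]
push(2) -> [12, 25, 43, 13, 50, 19, 2]

Final stack: [12, 25, 43, 13, 50, 19, 2]


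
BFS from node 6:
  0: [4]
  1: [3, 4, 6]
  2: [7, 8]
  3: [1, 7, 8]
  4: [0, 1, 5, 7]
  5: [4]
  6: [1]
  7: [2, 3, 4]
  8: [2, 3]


Visit 6, enqueue [1]
Visit 1, enqueue [3, 4]
Visit 3, enqueue [7, 8]
Visit 4, enqueue [0, 5]
Visit 7, enqueue [2]
Visit 8, enqueue []
Visit 0, enqueue []
Visit 5, enqueue []
Visit 2, enqueue []

BFS order: [6, 1, 3, 4, 7, 8, 0, 5, 2]


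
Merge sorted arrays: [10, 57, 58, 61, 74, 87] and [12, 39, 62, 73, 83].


Take 10 from A
Take 12 from B
Take 39 from B
Take 57 from A
Take 58 from A
Take 61 from A
Take 62 from B
Take 73 from B
Take 74 from A
Take 83 from B

Merged: [10, 12, 39, 57, 58, 61, 62, 73, 74, 83, 87]


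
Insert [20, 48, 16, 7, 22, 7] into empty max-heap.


Insert 20: [20]
Insert 48: [48, 20]
Insert 16: [48, 20, 16]
Insert 7: [48, 20, 16, 7]
Insert 22: [48, 22, 16, 7, 20]
Insert 7: [48, 22, 16, 7, 20, 7]

Final heap: [48, 22, 16, 7, 20, 7]


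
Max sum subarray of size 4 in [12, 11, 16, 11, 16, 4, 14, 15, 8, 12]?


[0:4]: 50
[1:5]: 54
[2:6]: 47
[3:7]: 45
[4:8]: 49
[5:9]: 41
[6:10]: 49

Max: 54 at [1:5]


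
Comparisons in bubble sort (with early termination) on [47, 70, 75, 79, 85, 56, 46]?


Algorithm: bubble sort (with early termination)
Input: [47, 70, 75, 79, 85, 56, 46]
Sorted: [46, 47, 56, 70, 75, 79, 85]

21


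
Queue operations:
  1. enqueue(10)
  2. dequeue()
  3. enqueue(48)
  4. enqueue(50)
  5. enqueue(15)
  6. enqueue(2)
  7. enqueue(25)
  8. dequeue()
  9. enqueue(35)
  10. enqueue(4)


enqueue(10) -> [10]
dequeue()->10, []
enqueue(48) -> [48]
enqueue(50) -> [48, 50]
enqueue(15) -> [48, 50, 15]
enqueue(2) -> [48, 50, 15, 2]
enqueue(25) -> [48, 50, 15, 2, 25]
dequeue()->48, [50, 15, 2, 25]
enqueue(35) -> [50, 15, 2, 25, 35]
enqueue(4) -> [50, 15, 2, 25, 35, 4]

Final queue: [50, 15, 2, 25, 35, 4]


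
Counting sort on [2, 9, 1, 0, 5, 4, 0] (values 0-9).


Input: [2, 9, 1, 0, 5, 4, 0]
Counts: [2, 1, 1, 0, 1, 1, 0, 0, 0, 1]

Sorted: [0, 0, 1, 2, 4, 5, 9]


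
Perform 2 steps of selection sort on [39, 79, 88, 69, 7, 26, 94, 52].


Initial: [39, 79, 88, 69, 7, 26, 94, 52]
Step 1: min=7 at 4
  Swap: [7, 79, 88, 69, 39, 26, 94, 52]
Step 2: min=26 at 5
  Swap: [7, 26, 88, 69, 39, 79, 94, 52]

After 2 steps: [7, 26, 88, 69, 39, 79, 94, 52]


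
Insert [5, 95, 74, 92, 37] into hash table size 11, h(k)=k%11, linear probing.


Insert 5: h=5 -> slot 5
Insert 95: h=7 -> slot 7
Insert 74: h=8 -> slot 8
Insert 92: h=4 -> slot 4
Insert 37: h=4, 2 probes -> slot 6

Table: [None, None, None, None, 92, 5, 37, 95, 74, None, None]


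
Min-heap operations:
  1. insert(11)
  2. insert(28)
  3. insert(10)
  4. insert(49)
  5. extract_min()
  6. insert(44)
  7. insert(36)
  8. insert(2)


insert(11) -> [11]
insert(28) -> [11, 28]
insert(10) -> [10, 28, 11]
insert(49) -> [10, 28, 11, 49]
extract_min()->10, [11, 28, 49]
insert(44) -> [11, 28, 49, 44]
insert(36) -> [11, 28, 49, 44, 36]
insert(2) -> [2, 28, 11, 44, 36, 49]

Final heap: [2, 28, 11, 44, 36, 49]


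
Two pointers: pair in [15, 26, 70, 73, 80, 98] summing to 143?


lo=0(15)+hi=5(98)=113
lo=1(26)+hi=5(98)=124
lo=2(70)+hi=5(98)=168
lo=2(70)+hi=4(80)=150
lo=2(70)+hi=3(73)=143

Yes: 70+73=143


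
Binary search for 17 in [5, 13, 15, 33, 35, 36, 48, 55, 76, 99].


Step 1: lo=0, hi=9, mid=4, val=35
Step 2: lo=0, hi=3, mid=1, val=13
Step 3: lo=2, hi=3, mid=2, val=15
Step 4: lo=3, hi=3, mid=3, val=33

Not found


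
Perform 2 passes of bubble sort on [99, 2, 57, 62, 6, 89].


Initial: [99, 2, 57, 62, 6, 89]
Pass 1: [2, 57, 62, 6, 89, 99] (5 swaps)
Pass 2: [2, 57, 6, 62, 89, 99] (1 swaps)

After 2 passes: [2, 57, 6, 62, 89, 99]


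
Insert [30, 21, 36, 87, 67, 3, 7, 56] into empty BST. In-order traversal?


Insert 30: root
Insert 21: L from 30
Insert 36: R from 30
Insert 87: R from 30 -> R from 36
Insert 67: R from 30 -> R from 36 -> L from 87
Insert 3: L from 30 -> L from 21
Insert 7: L from 30 -> L from 21 -> R from 3
Insert 56: R from 30 -> R from 36 -> L from 87 -> L from 67

In-order: [3, 7, 21, 30, 36, 56, 67, 87]


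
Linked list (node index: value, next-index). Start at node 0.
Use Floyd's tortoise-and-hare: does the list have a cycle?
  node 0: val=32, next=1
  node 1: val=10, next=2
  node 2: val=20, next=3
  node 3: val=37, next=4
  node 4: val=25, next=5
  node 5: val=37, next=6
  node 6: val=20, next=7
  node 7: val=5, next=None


Floyd's tortoise (slow, +1) and hare (fast, +2):
  init: slow=0, fast=0
  step 1: slow=1, fast=2
  step 2: slow=2, fast=4
  step 3: slow=3, fast=6
  step 4: fast 6->7->None, no cycle

Cycle: no


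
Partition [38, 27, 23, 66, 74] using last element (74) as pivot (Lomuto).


Pivot: 74
  38 <= 74: advance i (no swap)
  27 <= 74: advance i (no swap)
  23 <= 74: advance i (no swap)
  66 <= 74: advance i (no swap)
Place pivot at 4: [38, 27, 23, 66, 74]

Partitioned: [38, 27, 23, 66, 74]


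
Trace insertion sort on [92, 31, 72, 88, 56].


Initial: [92, 31, 72, 88, 56]
Insert 31: [31, 92, 72, 88, 56]
Insert 72: [31, 72, 92, 88, 56]
Insert 88: [31, 72, 88, 92, 56]
Insert 56: [31, 56, 72, 88, 92]

Sorted: [31, 56, 72, 88, 92]


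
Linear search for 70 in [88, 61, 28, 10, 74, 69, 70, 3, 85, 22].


i=0: 88!=70
i=1: 61!=70
i=2: 28!=70
i=3: 10!=70
i=4: 74!=70
i=5: 69!=70
i=6: 70==70 found!

Found at 6, 7 comps


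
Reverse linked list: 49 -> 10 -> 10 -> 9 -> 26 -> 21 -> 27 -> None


Step 1: curr=49, set curr.next=prev(None) | reversed so far: 49
Step 2: curr=10, set curr.next=prev(49) | reversed so far: 10 -> 49
Step 3: curr=10, set curr.next=prev(10) | reversed so far: 10 -> 10 -> 49
Step 4: curr=9, set curr.next=prev(10) | reversed so far: 9 -> 10 -> 10 -> 49
Step 5: curr=26, set curr.next=prev(9) | reversed so far: 26 -> 9 -> 10 -> 10 -> 49
Step 6: curr=21, set curr.next=prev(26) | reversed so far: 21 -> 26 -> 9 -> 10 -> 10 -> 49
Step 7: curr=27, set curr.next=prev(21) | reversed so far: 27 -> 21 -> 26 -> 9 -> 10 -> 10 -> 49

27 -> 21 -> 26 -> 9 -> 10 -> 10 -> 49 -> None


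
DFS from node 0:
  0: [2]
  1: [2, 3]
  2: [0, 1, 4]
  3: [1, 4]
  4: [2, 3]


Visit 0, push [2]
Visit 2, push [4, 1]
Visit 1, push [3]
Visit 3, push [4]
Visit 4, push []

DFS order: [0, 2, 1, 3, 4]


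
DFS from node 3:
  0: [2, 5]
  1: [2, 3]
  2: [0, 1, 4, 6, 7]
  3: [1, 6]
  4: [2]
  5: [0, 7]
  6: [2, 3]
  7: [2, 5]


Visit 3, push [6, 1]
Visit 1, push [2]
Visit 2, push [7, 6, 4, 0]
Visit 0, push [5]
Visit 5, push [7]
Visit 7, push []
Visit 4, push []
Visit 6, push []

DFS order: [3, 1, 2, 0, 5, 7, 4, 6]


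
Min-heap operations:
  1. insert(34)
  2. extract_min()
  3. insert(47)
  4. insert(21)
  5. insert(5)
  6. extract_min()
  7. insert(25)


insert(34) -> [34]
extract_min()->34, []
insert(47) -> [47]
insert(21) -> [21, 47]
insert(5) -> [5, 47, 21]
extract_min()->5, [21, 47]
insert(25) -> [21, 47, 25]

Final heap: [21, 47, 25]


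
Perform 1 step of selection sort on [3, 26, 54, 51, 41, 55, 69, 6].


Initial: [3, 26, 54, 51, 41, 55, 69, 6]
Step 1: min=3 at 0
  Swap: [3, 26, 54, 51, 41, 55, 69, 6]

After 1 step: [3, 26, 54, 51, 41, 55, 69, 6]


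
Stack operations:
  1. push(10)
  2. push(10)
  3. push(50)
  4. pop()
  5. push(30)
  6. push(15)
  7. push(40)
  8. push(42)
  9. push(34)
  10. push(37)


push(10) -> [10]
push(10) -> [10, 10]
push(50) -> [10, 10, 50]
pop()->50, [10, 10]
push(30) -> [10, 10, 30]
push(15) -> [10, 10, 30, 15]
push(40) -> [10, 10, 30, 15, 40]
push(42) -> [10, 10, 30, 15, 40, 42]
push(34) -> [10, 10, 30, 15, 40, 42, 34]
push(37) -> [10, 10, 30, 15, 40, 42, 34, 37]

Final stack: [10, 10, 30, 15, 40, 42, 34, 37]


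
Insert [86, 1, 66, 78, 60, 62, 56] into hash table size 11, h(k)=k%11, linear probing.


Insert 86: h=9 -> slot 9
Insert 1: h=1 -> slot 1
Insert 66: h=0 -> slot 0
Insert 78: h=1, 1 probes -> slot 2
Insert 60: h=5 -> slot 5
Insert 62: h=7 -> slot 7
Insert 56: h=1, 2 probes -> slot 3

Table: [66, 1, 78, 56, None, 60, None, 62, None, 86, None]


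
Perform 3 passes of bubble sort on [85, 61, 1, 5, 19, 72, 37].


Initial: [85, 61, 1, 5, 19, 72, 37]
Pass 1: [61, 1, 5, 19, 72, 37, 85] (6 swaps)
Pass 2: [1, 5, 19, 61, 37, 72, 85] (4 swaps)
Pass 3: [1, 5, 19, 37, 61, 72, 85] (1 swaps)

After 3 passes: [1, 5, 19, 37, 61, 72, 85]


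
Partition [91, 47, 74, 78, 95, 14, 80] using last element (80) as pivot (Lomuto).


Pivot: 80
  47 <= 80: swap -> [47, 91, 74, 78, 95, 14, 80]
  74 <= 80: swap -> [47, 74, 91, 78, 95, 14, 80]
  78 <= 80: swap -> [47, 74, 78, 91, 95, 14, 80]
  14 <= 80: swap -> [47, 74, 78, 14, 95, 91, 80]
Place pivot at 4: [47, 74, 78, 14, 80, 91, 95]

Partitioned: [47, 74, 78, 14, 80, 91, 95]


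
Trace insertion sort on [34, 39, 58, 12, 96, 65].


Initial: [34, 39, 58, 12, 96, 65]
Insert 39: [34, 39, 58, 12, 96, 65]
Insert 58: [34, 39, 58, 12, 96, 65]
Insert 12: [12, 34, 39, 58, 96, 65]
Insert 96: [12, 34, 39, 58, 96, 65]
Insert 65: [12, 34, 39, 58, 65, 96]

Sorted: [12, 34, 39, 58, 65, 96]


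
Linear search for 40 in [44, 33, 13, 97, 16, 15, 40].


i=0: 44!=40
i=1: 33!=40
i=2: 13!=40
i=3: 97!=40
i=4: 16!=40
i=5: 15!=40
i=6: 40==40 found!

Found at 6, 7 comps


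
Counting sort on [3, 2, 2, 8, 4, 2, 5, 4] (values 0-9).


Input: [3, 2, 2, 8, 4, 2, 5, 4]
Counts: [0, 0, 3, 1, 2, 1, 0, 0, 1, 0]

Sorted: [2, 2, 2, 3, 4, 4, 5, 8]


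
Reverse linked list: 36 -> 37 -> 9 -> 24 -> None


Step 1: curr=36, set curr.next=prev(None) | reversed so far: 36
Step 2: curr=37, set curr.next=prev(36) | reversed so far: 37 -> 36
Step 3: curr=9, set curr.next=prev(37) | reversed so far: 9 -> 37 -> 36
Step 4: curr=24, set curr.next=prev(9) | reversed so far: 24 -> 9 -> 37 -> 36

24 -> 9 -> 37 -> 36 -> None


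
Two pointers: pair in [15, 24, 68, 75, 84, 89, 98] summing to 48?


lo=0(15)+hi=6(98)=113
lo=0(15)+hi=5(89)=104
lo=0(15)+hi=4(84)=99
lo=0(15)+hi=3(75)=90
lo=0(15)+hi=2(68)=83
lo=0(15)+hi=1(24)=39

No pair found


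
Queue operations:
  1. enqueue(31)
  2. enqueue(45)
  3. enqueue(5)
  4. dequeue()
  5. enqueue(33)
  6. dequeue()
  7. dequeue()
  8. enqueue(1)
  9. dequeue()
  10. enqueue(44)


enqueue(31) -> [31]
enqueue(45) -> [31, 45]
enqueue(5) -> [31, 45, 5]
dequeue()->31, [45, 5]
enqueue(33) -> [45, 5, 33]
dequeue()->45, [5, 33]
dequeue()->5, [33]
enqueue(1) -> [33, 1]
dequeue()->33, [1]
enqueue(44) -> [1, 44]

Final queue: [1, 44]


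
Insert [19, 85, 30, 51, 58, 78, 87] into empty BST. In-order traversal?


Insert 19: root
Insert 85: R from 19
Insert 30: R from 19 -> L from 85
Insert 51: R from 19 -> L from 85 -> R from 30
Insert 58: R from 19 -> L from 85 -> R from 30 -> R from 51
Insert 78: R from 19 -> L from 85 -> R from 30 -> R from 51 -> R from 58
Insert 87: R from 19 -> R from 85

In-order: [19, 30, 51, 58, 78, 85, 87]


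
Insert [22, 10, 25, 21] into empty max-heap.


Insert 22: [22]
Insert 10: [22, 10]
Insert 25: [25, 10, 22]
Insert 21: [25, 21, 22, 10]

Final heap: [25, 21, 22, 10]
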